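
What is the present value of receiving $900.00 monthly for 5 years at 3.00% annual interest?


Present value of an ordinary annuity: PV = PMT × (1 − (1 + r)^(−n)) / r
Monthly rate r = 0.03/12 = 0.0025, n = 60
PV = $900.00 × (1 − (1 + 0.03/12)^(−60)) / (0.03/12)
PV = $900.00 × 55.652358
PV = $50,087.12

PV = PMT × (1-(1+r)^(-n))/r = $50,087.12


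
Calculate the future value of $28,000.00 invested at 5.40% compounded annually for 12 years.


Compound interest formula: A = P(1 + r/n)^(nt)
A = $28,000.00 × (1 + 0.054/1)^(1 × 12)
Growth factor: (1 + 0.054/1)^12 = 1.8796948
A = $28,000.00 × 1.8796948
A = $52,631.45

A = P(1 + r/n)^(nt) = $52,631.45


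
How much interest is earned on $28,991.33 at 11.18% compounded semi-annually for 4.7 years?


Compound interest earned = final amount − principal.
A = P(1 + r/n)^(nt) = $28,991.33 × (1 + 0.1118/2)^(2 × 4.7) = $48,341.75
Interest = A − P = $48,341.75 − $28,991.33 = $19,350.42

Interest = A - P = $19,350.42


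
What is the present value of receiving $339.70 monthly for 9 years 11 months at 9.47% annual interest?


Present value of an ordinary annuity: PV = PMT × (1 − (1 + r)^(−n)) / r
Monthly rate r = 0.0947/12 ≈ 0.00789167, n = 119
PV = $339.70 × (1 − (1 + 0.0947/12)^(−119)) / (0.0947/12)
PV = $339.70 × 76.990052
PV = $26,153.52

PV = PMT × (1-(1+r)^(-n))/r = $26,153.52


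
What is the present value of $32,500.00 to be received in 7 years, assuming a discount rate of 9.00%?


Present value formula: PV = FV / (1 + r)^t
PV = $32,500.00 / (1 + 0.09)^7
PV = $32,500.00 / 1.828039
PV = $17,778.61

PV = FV / (1 + r)^t = $17,778.61


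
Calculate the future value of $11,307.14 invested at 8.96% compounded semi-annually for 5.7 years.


Compound interest formula: A = P(1 + r/n)^(nt)
A = $11,307.14 × (1 + 0.0896/2)^(2 × 5.7)
Growth factor: (1 + 0.0896/2)^11.4 = 1.648079
A = $11,307.14 × 1.648079
A = $18,635.06

A = P(1 + r/n)^(nt) = $18,635.06


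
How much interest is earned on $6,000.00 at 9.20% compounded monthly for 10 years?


Compound interest earned = final amount − principal.
A = P(1 + r/n)^(nt) = $6,000.00 × (1 + 0.092/12)^(12 × 10) = $15,003.01
Interest = A − P = $15,003.01 − $6,000.00 = $9,003.01

Interest = A - P = $9,003.01


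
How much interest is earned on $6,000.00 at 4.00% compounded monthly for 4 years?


Compound interest earned = final amount − principal.
A = P(1 + r/n)^(nt) = $6,000.00 × (1 + 0.04/12)^(12 × 4) = $7,039.19
Interest = A − P = $7,039.19 − $6,000.00 = $1,039.19

Interest = A - P = $1,039.19


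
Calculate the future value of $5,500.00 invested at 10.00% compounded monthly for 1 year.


Compound interest formula: A = P(1 + r/n)^(nt)
A = $5,500.00 × (1 + 0.1/12)^(12 × 1)
Growth factor: (1 + 0.1/12)^12 = 1.104713
A = $5,500.00 × 1.104713
A = $6,075.92

A = P(1 + r/n)^(nt) = $6,075.92


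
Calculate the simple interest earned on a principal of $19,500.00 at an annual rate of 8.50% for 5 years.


Simple interest formula: I = P × r × t
I = $19,500.00 × 0.085 × 5
I = $8,287.50

I = P × r × t = $8,287.50


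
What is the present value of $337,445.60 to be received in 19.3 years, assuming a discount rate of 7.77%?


Present value formula: PV = FV / (1 + r)^t
PV = $337,445.60 / (1 + 0.0777)^19.3
PV = $337,445.60 / 4.2384702
PV = $79,614.95

PV = FV / (1 + r)^t = $79,614.95


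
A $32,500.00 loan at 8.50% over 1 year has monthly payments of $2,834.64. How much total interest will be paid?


Total paid over the life of the loan = PMT × n.
Total paid = $2,834.64 × 12 = $34,015.68
Total interest = total paid − principal = $34,015.68 − $32,500.00 = $1,515.68

Total interest = (PMT × n) - PV = $1,515.68


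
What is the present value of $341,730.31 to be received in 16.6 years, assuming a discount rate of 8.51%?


Present value formula: PV = FV / (1 + r)^t
PV = $341,730.31 / (1 + 0.0851)^16.6
PV = $341,730.31 / 3.8796994
PV = $88,081.65

PV = FV / (1 + r)^t = $88,081.65


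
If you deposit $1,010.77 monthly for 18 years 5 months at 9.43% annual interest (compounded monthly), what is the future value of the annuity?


Future value of an ordinary annuity: FV = PMT × ((1 + r)^n − 1) / r
Monthly rate r = 0.0943/12 ≈ 0.00785833, n = 221
FV = $1,010.77 × ((1 + 0.0943/12)^221 − 1) / (0.0943/12)
FV = $1,010.77 × 590.469908
FV = $596,829.27

FV = PMT × ((1+r)^n - 1)/r = $596,829.27


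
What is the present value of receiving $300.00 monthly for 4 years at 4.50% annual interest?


Present value of an ordinary annuity: PV = PMT × (1 − (1 + r)^(−n)) / r
Monthly rate r = 0.045/12 = 0.00375, n = 48
PV = $300.00 × (1 − (1 + 0.045/12)^(−48)) / (0.045/12)
PV = $300.00 × 43.852944
PV = $13,155.88

PV = PMT × (1-(1+r)^(-n))/r = $13,155.88


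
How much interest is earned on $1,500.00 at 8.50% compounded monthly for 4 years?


Compound interest earned = final amount − principal.
A = P(1 + r/n)^(nt) = $1,500.00 × (1 + 0.085/12)^(12 × 4) = $2,104.90
Interest = A − P = $2,104.90 − $1,500.00 = $604.90

Interest = A - P = $604.90


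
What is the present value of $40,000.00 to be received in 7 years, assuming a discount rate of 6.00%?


Present value formula: PV = FV / (1 + r)^t
PV = $40,000.00 / (1 + 0.06)^7
PV = $40,000.00 / 1.5036303
PV = $26,602.28

PV = FV / (1 + r)^t = $26,602.28


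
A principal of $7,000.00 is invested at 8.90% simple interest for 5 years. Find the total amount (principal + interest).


Total amount formula: A = P(1 + rt) = P + P·r·t
Interest: I = P × r × t = $7,000.00 × 0.089 × 5 = $3,115.00
A = P + I = $7,000.00 + $3,115.00 = $10,115.00

A = P + I = P(1 + rt) = $10,115.00


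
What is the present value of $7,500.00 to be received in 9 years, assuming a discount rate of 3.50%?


Present value formula: PV = FV / (1 + r)^t
PV = $7,500.00 / (1 + 0.035)^9
PV = $7,500.00 / 1.362897
PV = $5,502.98

PV = FV / (1 + r)^t = $5,502.98


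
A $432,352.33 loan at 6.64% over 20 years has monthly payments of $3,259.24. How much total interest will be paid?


Total paid over the life of the loan = PMT × n.
Total paid = $3,259.24 × 240 = $782,217.60
Total interest = total paid − principal = $782,217.60 − $432,352.33 = $349,865.27

Total interest = (PMT × n) - PV = $349,865.27


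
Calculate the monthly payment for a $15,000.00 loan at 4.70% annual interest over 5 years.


Loan payment formula: PMT = PV × r / (1 − (1 + r)^(−n))
Monthly rate r = 0.047/12 ≈ 0.00391667, n = 60 months
Denominator: 1 − (1 + 0.047/12)^(−60) = 0.209066
PMT = $15,000.00 × (0.047/12) / 0.209066
PMT = $281.01 per month

PMT = PV × r / (1-(1+r)^(-n)) = $281.01/month


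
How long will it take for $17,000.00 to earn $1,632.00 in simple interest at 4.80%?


Rearrange the simple interest formula for t:
I = P × r × t  ⇒  t = I / (P × r)
t = $1,632.00 / ($17,000.00 × 0.048)
t = 2

t = I/(P×r) = 2 years


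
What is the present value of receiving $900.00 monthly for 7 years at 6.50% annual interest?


Present value of an ordinary annuity: PV = PMT × (1 − (1 + r)^(−n)) / r
Monthly rate r = 0.065/12 ≈ 0.00541667, n = 84
PV = $900.00 × (1 − (1 + 0.065/12)^(−84)) / (0.065/12)
PV = $900.00 × 67.342623
PV = $60,608.36

PV = PMT × (1-(1+r)^(-n))/r = $60,608.36


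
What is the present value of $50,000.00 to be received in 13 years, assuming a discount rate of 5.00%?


Present value formula: PV = FV / (1 + r)^t
PV = $50,000.00 / (1 + 0.05)^13
PV = $50,000.00 / 1.885649
PV = $26,516.07

PV = FV / (1 + r)^t = $26,516.07


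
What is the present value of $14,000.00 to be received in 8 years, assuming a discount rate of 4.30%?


Present value formula: PV = FV / (1 + r)^t
PV = $14,000.00 / (1 + 0.043)^8
PV = $14,000.00 / 1.400472
PV = $9,996.63

PV = FV / (1 + r)^t = $9,996.63


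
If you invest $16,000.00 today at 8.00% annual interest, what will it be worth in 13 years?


Future value formula: FV = PV × (1 + r)^t
FV = $16,000.00 × (1 + 0.08)^13
FV = $16,000.00 × 2.719624
FV = $43,513.98

FV = PV × (1 + r)^t = $43,513.98


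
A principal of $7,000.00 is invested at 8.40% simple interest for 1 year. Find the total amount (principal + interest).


Total amount formula: A = P(1 + rt) = P + P·r·t
Interest: I = P × r × t = $7,000.00 × 0.084 × 1 = $588.00
A = P + I = $7,000.00 + $588.00 = $7,588.00

A = P + I = P(1 + rt) = $7,588.00


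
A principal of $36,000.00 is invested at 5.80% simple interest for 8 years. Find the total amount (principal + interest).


Total amount formula: A = P(1 + rt) = P + P·r·t
Interest: I = P × r × t = $36,000.00 × 0.058 × 8 = $16,704.00
A = P + I = $36,000.00 + $16,704.00 = $52,704.00

A = P + I = P(1 + rt) = $52,704.00


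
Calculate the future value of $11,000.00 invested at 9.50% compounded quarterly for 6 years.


Compound interest formula: A = P(1 + r/n)^(nt)
A = $11,000.00 × (1 + 0.095/4)^(4 × 6)
Growth factor: (1 + 0.095/4)^24 = 1.7565235
A = $11,000.00 × 1.7565235
A = $19,321.76

A = P(1 + r/n)^(nt) = $19,321.76


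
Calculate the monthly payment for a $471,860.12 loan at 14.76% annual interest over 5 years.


Loan payment formula: PMT = PV × r / (1 − (1 + r)^(−n))
Monthly rate r = 0.1476/12 = 0.0123, n = 60 months
Denominator: 1 − (1 + 0.1476/12)^(−60) = 0.519774
PMT = $471,860.12 × (0.1476/12) / 0.519774
PMT = $11,166.16 per month

PMT = PV × r / (1-(1+r)^(-n)) = $11,166.16/month


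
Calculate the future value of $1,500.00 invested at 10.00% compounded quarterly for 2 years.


Compound interest formula: A = P(1 + r/n)^(nt)
A = $1,500.00 × (1 + 0.1/4)^(4 × 2)
Growth factor: (1 + 0.1/4)^8 = 1.218403
A = $1,500.00 × 1.218403
A = $1,827.60

A = P(1 + r/n)^(nt) = $1,827.60


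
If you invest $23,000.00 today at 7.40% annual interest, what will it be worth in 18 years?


Future value formula: FV = PV × (1 + r)^t
FV = $23,000.00 × (1 + 0.074)^18
FV = $23,000.00 × 3.614740
FV = $83,139.02

FV = PV × (1 + r)^t = $83,139.02


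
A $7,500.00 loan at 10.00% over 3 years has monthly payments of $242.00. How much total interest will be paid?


Total paid over the life of the loan = PMT × n.
Total paid = $242.00 × 36 = $8,712.00
Total interest = total paid − principal = $8,712.00 − $7,500.00 = $1,212.00

Total interest = (PMT × n) - PV = $1,212.00


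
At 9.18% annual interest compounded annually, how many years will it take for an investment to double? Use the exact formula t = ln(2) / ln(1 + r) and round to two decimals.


Doubling condition: (1 + r)^t = 2
Take ln of both sides: t × ln(1 + r) = ln(2)
t = ln(2) / ln(1 + r)
t = 0.693147 / 0.087828
t = 7.89

t = ln(2) / ln(1 + r) = 7.89 years


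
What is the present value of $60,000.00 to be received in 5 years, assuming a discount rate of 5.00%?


Present value formula: PV = FV / (1 + r)^t
PV = $60,000.00 / (1 + 0.05)^5
PV = $60,000.00 / 1.2762816
PV = $47,011.57

PV = FV / (1 + r)^t = $47,011.57


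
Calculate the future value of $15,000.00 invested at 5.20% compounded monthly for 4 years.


Compound interest formula: A = P(1 + r/n)^(nt)
A = $15,000.00 × (1 + 0.052/12)^(12 × 4)
Growth factor: (1 + 0.052/12)^48 = 1.230660
A = $15,000.00 × 1.230660
A = $18,459.90

A = P(1 + r/n)^(nt) = $18,459.90


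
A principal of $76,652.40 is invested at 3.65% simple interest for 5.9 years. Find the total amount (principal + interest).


Total amount formula: A = P(1 + rt) = P + P·r·t
Interest: I = P × r × t = $76,652.40 × 0.0365 × 5.9 = $16,507.09
A = P + I = $76,652.40 + $16,507.09 = $93,159.49

A = P + I = P(1 + rt) = $93,159.49


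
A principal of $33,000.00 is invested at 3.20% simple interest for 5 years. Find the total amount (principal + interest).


Total amount formula: A = P(1 + rt) = P + P·r·t
Interest: I = P × r × t = $33,000.00 × 0.032 × 5 = $5,280.00
A = P + I = $33,000.00 + $5,280.00 = $38,280.00

A = P + I = P(1 + rt) = $38,280.00


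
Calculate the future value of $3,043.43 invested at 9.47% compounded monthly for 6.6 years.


Compound interest formula: A = P(1 + r/n)^(nt)
A = $3,043.43 × (1 + 0.0947/12)^(12 × 6.6)
Growth factor: (1 + 0.0947/12)^79.2 = 1.863705
A = $3,043.43 × 1.863705
A = $5,672.06

A = P(1 + r/n)^(nt) = $5,672.06


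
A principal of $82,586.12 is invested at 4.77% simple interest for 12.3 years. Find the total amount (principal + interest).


Total amount formula: A = P(1 + rt) = P + P·r·t
Interest: I = P × r × t = $82,586.12 × 0.0477 × 12.3 = $48,454.10
A = P + I = $82,586.12 + $48,454.10 = $131,040.22

A = P + I = P(1 + rt) = $131,040.22


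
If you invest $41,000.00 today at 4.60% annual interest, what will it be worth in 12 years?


Future value formula: FV = PV × (1 + r)^t
FV = $41,000.00 × (1 + 0.046)^12
FV = $41,000.00 × 1.7154585
FV = $70,333.80

FV = PV × (1 + r)^t = $70,333.80


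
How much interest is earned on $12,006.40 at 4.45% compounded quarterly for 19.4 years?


Compound interest earned = final amount − principal.
A = P(1 + r/n)^(nt) = $12,006.40 × (1 + 0.0445/4)^(4 × 19.4) = $28,331.47
Interest = A − P = $28,331.47 − $12,006.40 = $16,325.07

Interest = A - P = $16,325.07


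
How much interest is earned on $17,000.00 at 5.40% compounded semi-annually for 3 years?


Compound interest earned = final amount − principal.
A = P(1 + r/n)^(nt) = $17,000.00 × (1 + 0.054/2)^(2 × 3) = $19,946.72
Interest = A − P = $19,946.72 − $17,000.00 = $2,946.72

Interest = A - P = $2,946.72


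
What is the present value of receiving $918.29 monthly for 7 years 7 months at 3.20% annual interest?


Present value of an ordinary annuity: PV = PMT × (1 − (1 + r)^(−n)) / r
Monthly rate r = 0.032/12 ≈ 0.00266667, n = 91
PV = $918.29 × (1 − (1 + 0.032/12)^(−91)) / (0.032/12)
PV = $918.29 × 80.705096
PV = $74,110.68

PV = PMT × (1-(1+r)^(-n))/r = $74,110.68


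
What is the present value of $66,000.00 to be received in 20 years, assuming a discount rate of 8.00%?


Present value formula: PV = FV / (1 + r)^t
PV = $66,000.00 / (1 + 0.08)^20
PV = $66,000.00 / 4.660957
PV = $14,160.18

PV = FV / (1 + r)^t = $14,160.18


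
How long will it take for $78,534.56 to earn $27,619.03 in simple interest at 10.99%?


Rearrange the simple interest formula for t:
I = P × r × t  ⇒  t = I / (P × r)
t = $27,619.03 / ($78,534.56 × 0.1099)
t = 3.2

t = I/(P×r) = 3.2 years


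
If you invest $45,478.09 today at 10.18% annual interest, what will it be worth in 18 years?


Future value formula: FV = PV × (1 + r)^t
FV = $45,478.09 × (1 + 0.1018)^18
FV = $45,478.09 × 5.725980
FV = $260,406.63

FV = PV × (1 + r)^t = $260,406.63


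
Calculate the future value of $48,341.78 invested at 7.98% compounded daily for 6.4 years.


Compound interest formula: A = P(1 + r/n)^(nt)
A = $48,341.78 × (1 + 0.0798/365)^(365 × 6.4)
Growth factor: (1 + 0.0798/365)^2336 = 1.6663976
A = $48,341.78 × 1.6663976
A = $80,556.63

A = P(1 + r/n)^(nt) = $80,556.63


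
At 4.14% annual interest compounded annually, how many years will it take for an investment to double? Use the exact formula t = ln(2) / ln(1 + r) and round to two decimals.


Doubling condition: (1 + r)^t = 2
Take ln of both sides: t × ln(1 + r) = ln(2)
t = ln(2) / ln(1 + r)
t = 0.693147 / 0.040566
t = 17.09

t = ln(2) / ln(1 + r) = 17.09 years


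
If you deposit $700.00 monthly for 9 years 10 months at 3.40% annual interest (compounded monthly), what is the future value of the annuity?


Future value of an ordinary annuity: FV = PMT × ((1 + r)^n − 1) / r
Monthly rate r = 0.034/12 ≈ 0.00283333, n = 118
FV = $700.00 × ((1 + 0.034/12)^118 − 1) / (0.034/12)
FV = $700.00 × 139.887692
FV = $97,921.38

FV = PMT × ((1+r)^n - 1)/r = $97,921.38


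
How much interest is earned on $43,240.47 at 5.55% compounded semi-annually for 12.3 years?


Compound interest earned = final amount − principal.
A = P(1 + r/n)^(nt) = $43,240.47 × (1 + 0.0555/2)^(2 × 12.3) = $84,785.69
Interest = A − P = $84,785.69 − $43,240.47 = $41,545.22

Interest = A - P = $41,545.22


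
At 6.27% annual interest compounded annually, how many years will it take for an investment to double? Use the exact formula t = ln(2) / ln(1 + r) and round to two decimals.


Doubling condition: (1 + r)^t = 2
Take ln of both sides: t × ln(1 + r) = ln(2)
t = ln(2) / ln(1 + r)
t = 0.693147 / 0.060813
t = 11.40

t = ln(2) / ln(1 + r) = 11.40 years


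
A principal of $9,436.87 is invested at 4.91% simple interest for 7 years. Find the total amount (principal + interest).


Total amount formula: A = P(1 + rt) = P + P·r·t
Interest: I = P × r × t = $9,436.87 × 0.0491 × 7 = $3,243.45
A = P + I = $9,436.87 + $3,243.45 = $12,680.32

A = P + I = P(1 + rt) = $12,680.32


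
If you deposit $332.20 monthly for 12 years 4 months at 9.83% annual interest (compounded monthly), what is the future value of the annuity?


Future value of an ordinary annuity: FV = PMT × ((1 + r)^n − 1) / r
Monthly rate r = 0.0983/12 ≈ 0.00819167, n = 148
FV = $332.20 × ((1 + 0.0983/12)^148 − 1) / (0.0983/12)
FV = $332.20 × 286.250718
FV = $95,092.49

FV = PMT × ((1+r)^n - 1)/r = $95,092.49


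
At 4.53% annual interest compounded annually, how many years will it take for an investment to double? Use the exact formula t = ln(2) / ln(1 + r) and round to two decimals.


Doubling condition: (1 + r)^t = 2
Take ln of both sides: t × ln(1 + r) = ln(2)
t = ln(2) / ln(1 + r)
t = 0.693147 / 0.044304
t = 15.65

t = ln(2) / ln(1 + r) = 15.65 years


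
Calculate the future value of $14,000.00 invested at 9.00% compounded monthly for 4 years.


Compound interest formula: A = P(1 + r/n)^(nt)
A = $14,000.00 × (1 + 0.09/12)^(12 × 4)
Growth factor: (1 + 0.09/12)^48 = 1.431405
A = $14,000.00 × 1.431405
A = $20,039.67

A = P(1 + r/n)^(nt) = $20,039.67


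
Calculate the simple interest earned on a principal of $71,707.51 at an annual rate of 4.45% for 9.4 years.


Simple interest formula: I = P × r × t
I = $71,707.51 × 0.0445 × 9.4
I = $29,995.25

I = P × r × t = $29,995.25


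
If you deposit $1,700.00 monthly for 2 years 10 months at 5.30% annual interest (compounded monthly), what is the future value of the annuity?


Future value of an ordinary annuity: FV = PMT × ((1 + r)^n − 1) / r
Monthly rate r = 0.053/12 ≈ 0.00441667, n = 34
FV = $1,700.00 × ((1 + 0.053/12)^34 − 1) / (0.053/12)
FV = $1,700.00 × 36.598583
FV = $62,217.59

FV = PMT × ((1+r)^n - 1)/r = $62,217.59


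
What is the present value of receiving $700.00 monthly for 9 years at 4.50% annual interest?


Present value of an ordinary annuity: PV = PMT × (1 − (1 + r)^(−n)) / r
Monthly rate r = 0.045/12 = 0.00375, n = 108
PV = $700.00 × (1 − (1 + 0.045/12)^(−108)) / (0.045/12)
PV = $700.00 × 88.671407
PV = $62,069.98

PV = PMT × (1-(1+r)^(-n))/r = $62,069.98


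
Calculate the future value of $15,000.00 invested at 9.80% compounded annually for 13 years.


Compound interest formula: A = P(1 + r/n)^(nt)
A = $15,000.00 × (1 + 0.098/1)^(1 × 13)
Growth factor: (1 + 0.098/1)^13 = 3.37155634
A = $15,000.00 × 3.37155634
A = $50,573.35

A = P(1 + r/n)^(nt) = $50,573.35


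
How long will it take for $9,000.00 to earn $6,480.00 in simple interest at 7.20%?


Rearrange the simple interest formula for t:
I = P × r × t  ⇒  t = I / (P × r)
t = $6,480.00 / ($9,000.00 × 0.072)
t = 10

t = I/(P×r) = 10 years


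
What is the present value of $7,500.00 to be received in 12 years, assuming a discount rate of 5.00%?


Present value formula: PV = FV / (1 + r)^t
PV = $7,500.00 / (1 + 0.05)^12
PV = $7,500.00 / 1.795856
PV = $4,176.28

PV = FV / (1 + r)^t = $4,176.28


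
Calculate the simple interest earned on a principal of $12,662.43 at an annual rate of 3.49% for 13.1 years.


Simple interest formula: I = P × r × t
I = $12,662.43 × 0.0349 × 13.1
I = $5,789.14

I = P × r × t = $5,789.14


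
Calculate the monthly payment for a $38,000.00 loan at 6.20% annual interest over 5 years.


Loan payment formula: PMT = PV × r / (1 − (1 + r)^(−n))
Monthly rate r = 0.062/12 ≈ 0.00516667, n = 60 months
Denominator: 1 − (1 + 0.062/12)^(−60) = 0.265967
PMT = $38,000.00 × (0.062/12) / 0.265967
PMT = $738.19 per month

PMT = PV × r / (1-(1+r)^(-n)) = $738.19/month


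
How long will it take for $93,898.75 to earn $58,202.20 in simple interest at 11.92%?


Rearrange the simple interest formula for t:
I = P × r × t  ⇒  t = I / (P × r)
t = $58,202.20 / ($93,898.75 × 0.1192)
t = 5.2

t = I/(P×r) = 5.2 years


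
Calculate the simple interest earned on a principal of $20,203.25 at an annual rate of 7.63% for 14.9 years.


Simple interest formula: I = P × r × t
I = $20,203.25 × 0.0763 × 14.9
I = $22,968.47

I = P × r × t = $22,968.47


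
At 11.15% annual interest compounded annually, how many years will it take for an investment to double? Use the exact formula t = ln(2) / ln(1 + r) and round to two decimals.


Doubling condition: (1 + r)^t = 2
Take ln of both sides: t × ln(1 + r) = ln(2)
t = ln(2) / ln(1 + r)
t = 0.693147 / 0.105710
t = 6.56

t = ln(2) / ln(1 + r) = 6.56 years


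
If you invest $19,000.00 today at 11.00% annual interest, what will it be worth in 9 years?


Future value formula: FV = PV × (1 + r)^t
FV = $19,000.00 × (1 + 0.11)^9
FV = $19,000.00 × 2.558037
FV = $48,602.70

FV = PV × (1 + r)^t = $48,602.70


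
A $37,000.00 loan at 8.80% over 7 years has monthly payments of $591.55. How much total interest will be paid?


Total paid over the life of the loan = PMT × n.
Total paid = $591.55 × 84 = $49,690.20
Total interest = total paid − principal = $49,690.20 − $37,000.00 = $12,690.20

Total interest = (PMT × n) - PV = $12,690.20


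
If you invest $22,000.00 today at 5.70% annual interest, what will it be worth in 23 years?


Future value formula: FV = PV × (1 + r)^t
FV = $22,000.00 × (1 + 0.057)^23
FV = $22,000.00 × 3.578695
FV = $78,731.29

FV = PV × (1 + r)^t = $78,731.29


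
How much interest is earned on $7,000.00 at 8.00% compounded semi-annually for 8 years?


Compound interest earned = final amount − principal.
A = P(1 + r/n)^(nt) = $7,000.00 × (1 + 0.08/2)^(2 × 8) = $13,110.87
Interest = A − P = $13,110.87 − $7,000.00 = $6,110.87

Interest = A - P = $6,110.87


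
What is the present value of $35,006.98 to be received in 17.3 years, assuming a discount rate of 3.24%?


Present value formula: PV = FV / (1 + r)^t
PV = $35,006.98 / (1 + 0.0324)^17.3
PV = $35,006.98 / 1.7360824
PV = $20,164.35

PV = FV / (1 + r)^t = $20,164.35


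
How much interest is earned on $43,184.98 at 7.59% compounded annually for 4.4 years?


Compound interest earned = final amount − principal.
A = P(1 + r/n)^(nt) = $43,184.98 × (1 + 0.0759/1)^(1 × 4.4) = $59,583.93
Interest = A − P = $59,583.93 − $43,184.98 = $16,398.95

Interest = A - P = $16,398.95


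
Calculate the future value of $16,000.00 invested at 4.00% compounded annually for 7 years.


Compound interest formula: A = P(1 + r/n)^(nt)
A = $16,000.00 × (1 + 0.04/1)^(1 × 7)
Growth factor: (1 + 0.04/1)^7 = 1.315932
A = $16,000.00 × 1.315932
A = $21,054.91

A = P(1 + r/n)^(nt) = $21,054.91


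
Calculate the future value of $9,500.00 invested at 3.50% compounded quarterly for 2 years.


Compound interest formula: A = P(1 + r/n)^(nt)
A = $9,500.00 × (1 + 0.035/4)^(4 × 2)
Growth factor: (1 + 0.035/4)^8 = 1.072182
A = $9,500.00 × 1.072182
A = $10,185.73

A = P(1 + r/n)^(nt) = $10,185.73


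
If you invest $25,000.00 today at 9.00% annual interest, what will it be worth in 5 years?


Future value formula: FV = PV × (1 + r)^t
FV = $25,000.00 × (1 + 0.09)^5
FV = $25,000.00 × 1.538624
FV = $38,465.60

FV = PV × (1 + r)^t = $38,465.60


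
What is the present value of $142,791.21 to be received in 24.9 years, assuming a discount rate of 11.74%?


Present value formula: PV = FV / (1 + r)^t
PV = $142,791.21 / (1 + 0.1174)^24.9
PV = $142,791.21 / 15.863383
PV = $9,001.31

PV = FV / (1 + r)^t = $9,001.31


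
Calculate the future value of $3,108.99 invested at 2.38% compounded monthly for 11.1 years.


Compound interest formula: A = P(1 + r/n)^(nt)
A = $3,108.99 × (1 + 0.0238/12)^(12 × 11.1)
Growth factor: (1 + 0.0238/12)^133.2 = 1.302022
A = $3,108.99 × 1.302022
A = $4,047.97

A = P(1 + r/n)^(nt) = $4,047.97


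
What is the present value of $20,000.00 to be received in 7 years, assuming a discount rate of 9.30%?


Present value formula: PV = FV / (1 + r)^t
PV = $20,000.00 / (1 + 0.093)^7
PV = $20,000.00 / 1.863550
PV = $10,732.20

PV = FV / (1 + r)^t = $10,732.20


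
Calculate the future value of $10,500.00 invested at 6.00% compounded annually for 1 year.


Compound interest formula: A = P(1 + r/n)^(nt)
A = $10,500.00 × (1 + 0.06/1)^(1 × 1)
Growth factor: (1 + 0.06/1)^1 = 1.060000
A = $10,500.00 × 1.060000
A = $11,130.00

A = P(1 + r/n)^(nt) = $11,130.00


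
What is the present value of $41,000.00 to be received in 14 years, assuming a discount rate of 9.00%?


Present value formula: PV = FV / (1 + r)^t
PV = $41,000.00 / (1 + 0.09)^14
PV = $41,000.00 / 3.341727
PV = $12,269.11

PV = FV / (1 + r)^t = $12,269.11


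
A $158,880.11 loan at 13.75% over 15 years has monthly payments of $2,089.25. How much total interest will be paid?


Total paid over the life of the loan = PMT × n.
Total paid = $2,089.25 × 180 = $376,065.00
Total interest = total paid − principal = $376,065.00 − $158,880.11 = $217,184.89

Total interest = (PMT × n) - PV = $217,184.89


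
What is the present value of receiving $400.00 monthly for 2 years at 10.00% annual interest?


Present value of an ordinary annuity: PV = PMT × (1 − (1 + r)^(−n)) / r
Monthly rate r = 0.1/12 ≈ 0.00833333, n = 24
PV = $400.00 × (1 − (1 + 0.1/12)^(−24)) / (0.1/12)
PV = $400.00 × 21.670855
PV = $8,668.34

PV = PMT × (1-(1+r)^(-n))/r = $8,668.34


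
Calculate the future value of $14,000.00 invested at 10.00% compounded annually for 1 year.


Compound interest formula: A = P(1 + r/n)^(nt)
A = $14,000.00 × (1 + 0.1/1)^(1 × 1)
Growth factor: (1 + 0.1/1)^1 = 1.100000
A = $14,000.00 × 1.100000
A = $15,400.00

A = P(1 + r/n)^(nt) = $15,400.00


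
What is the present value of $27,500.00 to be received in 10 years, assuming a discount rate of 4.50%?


Present value formula: PV = FV / (1 + r)^t
PV = $27,500.00 / (1 + 0.045)^10
PV = $27,500.00 / 1.5529694
PV = $17,708.01

PV = FV / (1 + r)^t = $17,708.01


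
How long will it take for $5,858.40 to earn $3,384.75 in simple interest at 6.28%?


Rearrange the simple interest formula for t:
I = P × r × t  ⇒  t = I / (P × r)
t = $3,384.75 / ($5,858.40 × 0.0628)
t = 9.2

t = I/(P×r) = 9.2 years


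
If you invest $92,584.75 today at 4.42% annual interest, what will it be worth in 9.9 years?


Future value formula: FV = PV × (1 + r)^t
FV = $92,584.75 × (1 + 0.0442)^9.9
FV = $92,584.75 × 1.5344704
FV = $142,068.56

FV = PV × (1 + r)^t = $142,068.56


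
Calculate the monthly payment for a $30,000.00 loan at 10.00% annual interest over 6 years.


Loan payment formula: PMT = PV × r / (1 − (1 + r)^(−n))
Monthly rate r = 0.1/12 ≈ 0.00833333, n = 72 months
Denominator: 1 − (1 + 0.1/12)^(−72) = 0.449822
PMT = $30,000.00 × (0.1/12) / 0.449822
PMT = $555.78 per month

PMT = PV × r / (1-(1+r)^(-n)) = $555.78/month


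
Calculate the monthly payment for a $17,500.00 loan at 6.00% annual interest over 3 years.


Loan payment formula: PMT = PV × r / (1 − (1 + r)^(−n))
Monthly rate r = 0.06/12 = 0.005, n = 36 months
Denominator: 1 − (1 + 0.06/12)^(−36) = 0.164355
PMT = $17,500.00 × (0.06/12) / 0.164355
PMT = $532.38 per month

PMT = PV × r / (1-(1+r)^(-n)) = $532.38/month


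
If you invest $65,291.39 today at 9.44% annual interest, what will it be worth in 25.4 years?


Future value formula: FV = PV × (1 + r)^t
FV = $65,291.39 × (1 + 0.0944)^25.4
FV = $65,291.39 × 9.8871823
FV = $645,547.88

FV = PV × (1 + r)^t = $645,547.88


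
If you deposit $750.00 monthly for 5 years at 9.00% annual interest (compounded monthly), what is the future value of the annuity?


Future value of an ordinary annuity: FV = PMT × ((1 + r)^n − 1) / r
Monthly rate r = 0.09/12 = 0.0075, n = 60
FV = $750.00 × ((1 + 0.09/12)^60 − 1) / (0.09/12)
FV = $750.00 × 75.424137
FV = $56,568.10

FV = PMT × ((1+r)^n - 1)/r = $56,568.10


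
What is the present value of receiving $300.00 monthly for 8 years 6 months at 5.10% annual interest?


Present value of an ordinary annuity: PV = PMT × (1 − (1 + r)^(−n)) / r
Monthly rate r = 0.051/12 = 0.00425, n = 102
PV = $300.00 × (1 − (1 + 0.051/12)^(−102)) / (0.051/12)
PV = $300.00 × 82.627758
PV = $24,788.33

PV = PMT × (1-(1+r)^(-n))/r = $24,788.33


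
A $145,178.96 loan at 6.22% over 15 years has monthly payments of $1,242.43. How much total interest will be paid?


Total paid over the life of the loan = PMT × n.
Total paid = $1,242.43 × 180 = $223,637.40
Total interest = total paid − principal = $223,637.40 − $145,178.96 = $78,458.44

Total interest = (PMT × n) - PV = $78,458.44


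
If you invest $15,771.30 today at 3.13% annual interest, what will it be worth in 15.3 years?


Future value formula: FV = PV × (1 + r)^t
FV = $15,771.30 × (1 + 0.0313)^15.3
FV = $15,771.30 × 1.6024732
FV = $25,273.09

FV = PV × (1 + r)^t = $25,273.09


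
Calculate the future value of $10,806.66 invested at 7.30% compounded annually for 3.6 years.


Compound interest formula: A = P(1 + r/n)^(nt)
A = $10,806.66 × (1 + 0.073/1)^(1 × 3.6)
Growth factor: (1 + 0.073/1)^3.6 = 1.288721
A = $10,806.66 × 1.288721
A = $13,926.77

A = P(1 + r/n)^(nt) = $13,926.77


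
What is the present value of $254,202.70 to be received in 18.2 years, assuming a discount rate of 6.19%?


Present value formula: PV = FV / (1 + r)^t
PV = $254,202.70 / (1 + 0.0619)^18.2
PV = $254,202.70 / 2.9834715
PV = $85,203.66

PV = FV / (1 + r)^t = $85,203.66


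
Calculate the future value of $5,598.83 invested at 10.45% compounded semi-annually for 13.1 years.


Compound interest formula: A = P(1 + r/n)^(nt)
A = $5,598.83 × (1 + 0.1045/2)^(2 × 13.1)
Growth factor: (1 + 0.1045/2)^26.2 = 3.797660
A = $5,598.83 × 3.797660
A = $21,262.45

A = P(1 + r/n)^(nt) = $21,262.45


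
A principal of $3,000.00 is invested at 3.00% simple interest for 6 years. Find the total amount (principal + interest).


Total amount formula: A = P(1 + rt) = P + P·r·t
Interest: I = P × r × t = $3,000.00 × 0.03 × 6 = $540.00
A = P + I = $3,000.00 + $540.00 = $3,540.00

A = P + I = P(1 + rt) = $3,540.00


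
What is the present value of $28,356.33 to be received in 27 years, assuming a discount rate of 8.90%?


Present value formula: PV = FV / (1 + r)^t
PV = $28,356.33 / (1 + 0.089)^27
PV = $28,356.33 / 9.994309
PV = $2,837.25

PV = FV / (1 + r)^t = $2,837.25


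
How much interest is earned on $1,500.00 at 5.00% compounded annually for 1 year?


Compound interest earned = final amount − principal.
A = P(1 + r/n)^(nt) = $1,500.00 × (1 + 0.05/1)^(1 × 1) = $1,575.00
Interest = A − P = $1,575.00 − $1,500.00 = $75.00

Interest = A - P = $75.00


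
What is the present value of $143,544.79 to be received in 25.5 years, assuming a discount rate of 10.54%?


Present value formula: PV = FV / (1 + r)^t
PV = $143,544.79 / (1 + 0.1054)^25.5
PV = $143,544.79 / 12.874970
PV = $11,149.14

PV = FV / (1 + r)^t = $11,149.14


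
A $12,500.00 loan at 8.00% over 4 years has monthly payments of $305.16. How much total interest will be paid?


Total paid over the life of the loan = PMT × n.
Total paid = $305.16 × 48 = $14,647.68
Total interest = total paid − principal = $14,647.68 − $12,500.00 = $2,147.68

Total interest = (PMT × n) - PV = $2,147.68


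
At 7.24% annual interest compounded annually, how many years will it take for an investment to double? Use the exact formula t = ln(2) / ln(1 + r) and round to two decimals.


Doubling condition: (1 + r)^t = 2
Take ln of both sides: t × ln(1 + r) = ln(2)
t = ln(2) / ln(1 + r)
t = 0.693147 / 0.069899
t = 9.92

t = ln(2) / ln(1 + r) = 9.92 years


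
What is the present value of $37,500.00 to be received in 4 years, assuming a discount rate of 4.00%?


Present value formula: PV = FV / (1 + r)^t
PV = $37,500.00 / (1 + 0.04)^4
PV = $37,500.00 / 1.1698586
PV = $32,055.16

PV = FV / (1 + r)^t = $32,055.16


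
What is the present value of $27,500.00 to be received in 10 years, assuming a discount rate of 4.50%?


Present value formula: PV = FV / (1 + r)^t
PV = $27,500.00 / (1 + 0.045)^10
PV = $27,500.00 / 1.5529694
PV = $17,708.01

PV = FV / (1 + r)^t = $17,708.01


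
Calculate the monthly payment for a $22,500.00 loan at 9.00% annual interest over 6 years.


Loan payment formula: PMT = PV × r / (1 − (1 + r)^(−n))
Monthly rate r = 0.09/12 = 0.0075, n = 72 months
Denominator: 1 − (1 + 0.09/12)^(−72) = 0.416076
PMT = $22,500.00 × (0.09/12) / 0.416076
PMT = $405.57 per month

PMT = PV × r / (1-(1+r)^(-n)) = $405.57/month


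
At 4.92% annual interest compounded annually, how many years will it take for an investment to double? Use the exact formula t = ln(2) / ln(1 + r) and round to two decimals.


Doubling condition: (1 + r)^t = 2
Take ln of both sides: t × ln(1 + r) = ln(2)
t = ln(2) / ln(1 + r)
t = 0.693147 / 0.048028
t = 14.43

t = ln(2) / ln(1 + r) = 14.43 years


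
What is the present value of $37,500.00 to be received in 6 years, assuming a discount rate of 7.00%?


Present value formula: PV = FV / (1 + r)^t
PV = $37,500.00 / (1 + 0.07)^6
PV = $37,500.00 / 1.5007304
PV = $24,987.83

PV = FV / (1 + r)^t = $24,987.83


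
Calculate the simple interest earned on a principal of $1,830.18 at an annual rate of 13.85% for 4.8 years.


Simple interest formula: I = P × r × t
I = $1,830.18 × 0.1385 × 4.8
I = $1,216.70

I = P × r × t = $1,216.70


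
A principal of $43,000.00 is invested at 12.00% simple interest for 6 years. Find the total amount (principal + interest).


Total amount formula: A = P(1 + rt) = P + P·r·t
Interest: I = P × r × t = $43,000.00 × 0.12 × 6 = $30,960.00
A = P + I = $43,000.00 + $30,960.00 = $73,960.00

A = P + I = P(1 + rt) = $73,960.00


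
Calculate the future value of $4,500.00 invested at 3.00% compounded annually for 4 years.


Compound interest formula: A = P(1 + r/n)^(nt)
A = $4,500.00 × (1 + 0.03/1)^(1 × 4)
Growth factor: (1 + 0.03/1)^4 = 1.125509
A = $4,500.00 × 1.125509
A = $5,064.79

A = P(1 + r/n)^(nt) = $5,064.79


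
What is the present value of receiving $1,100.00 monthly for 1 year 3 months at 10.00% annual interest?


Present value of an ordinary annuity: PV = PMT × (1 − (1 + r)^(−n)) / r
Monthly rate r = 0.1/12 ≈ 0.00833333, n = 15
PV = $1,100.00 × (1 − (1 + 0.1/12)^(−15)) / (0.1/12)
PV = $1,100.00 × 14.045506
PV = $15,450.06

PV = PMT × (1-(1+r)^(-n))/r = $15,450.06


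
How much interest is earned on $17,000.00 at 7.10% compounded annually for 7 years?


Compound interest earned = final amount − principal.
A = P(1 + r/n)^(nt) = $17,000.00 × (1 + 0.071/1)^(1 × 7) = $27,477.37
Interest = A − P = $27,477.37 − $17,000.00 = $10,477.37

Interest = A - P = $10,477.37


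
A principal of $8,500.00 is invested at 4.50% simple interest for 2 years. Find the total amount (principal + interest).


Total amount formula: A = P(1 + rt) = P + P·r·t
Interest: I = P × r × t = $8,500.00 × 0.045 × 2 = $765.00
A = P + I = $8,500.00 + $765.00 = $9,265.00

A = P + I = P(1 + rt) = $9,265.00


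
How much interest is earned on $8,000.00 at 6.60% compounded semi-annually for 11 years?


Compound interest earned = final amount − principal.
A = P(1 + r/n)^(nt) = $8,000.00 × (1 + 0.066/2)^(2 × 11) = $16,341.69
Interest = A − P = $16,341.69 − $8,000.00 = $8,341.69

Interest = A - P = $8,341.69


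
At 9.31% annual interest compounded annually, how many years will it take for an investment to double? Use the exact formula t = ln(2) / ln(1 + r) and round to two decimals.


Doubling condition: (1 + r)^t = 2
Take ln of both sides: t × ln(1 + r) = ln(2)
t = ln(2) / ln(1 + r)
t = 0.693147 / 0.089018
t = 7.79

t = ln(2) / ln(1 + r) = 7.79 years


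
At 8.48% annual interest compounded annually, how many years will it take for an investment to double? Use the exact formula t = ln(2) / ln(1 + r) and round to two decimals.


Doubling condition: (1 + r)^t = 2
Take ln of both sides: t × ln(1 + r) = ln(2)
t = ln(2) / ln(1 + r)
t = 0.693147 / 0.081396
t = 8.52

t = ln(2) / ln(1 + r) = 8.52 years


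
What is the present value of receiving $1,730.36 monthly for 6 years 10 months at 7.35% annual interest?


Present value of an ordinary annuity: PV = PMT × (1 − (1 + r)^(−n)) / r
Monthly rate r = 0.0735/12 = 0.006125, n = 82
PV = $1,730.36 × (1 − (1 + 0.0735/12)^(−82)) / (0.0735/12)
PV = $1,730.36 × 64.310978
PV = $111,281.14

PV = PMT × (1-(1+r)^(-n))/r = $111,281.14


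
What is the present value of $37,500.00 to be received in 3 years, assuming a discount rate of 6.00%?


Present value formula: PV = FV / (1 + r)^t
PV = $37,500.00 / (1 + 0.06)^3
PV = $37,500.00 / 1.191016
PV = $31,485.72

PV = FV / (1 + r)^t = $31,485.72


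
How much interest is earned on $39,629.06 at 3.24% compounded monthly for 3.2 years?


Compound interest earned = final amount − principal.
A = P(1 + r/n)^(nt) = $39,629.06 × (1 + 0.0324/12)^(12 × 3.2) = $43,952.21
Interest = A − P = $43,952.21 − $39,629.06 = $4,323.15

Interest = A - P = $4,323.15


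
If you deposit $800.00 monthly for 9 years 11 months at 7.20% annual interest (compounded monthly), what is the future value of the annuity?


Future value of an ordinary annuity: FV = PMT × ((1 + r)^n − 1) / r
Monthly rate r = 0.072/12 = 0.006, n = 119
FV = $800.00 × ((1 + 0.072/12)^119 − 1) / (0.072/12)
FV = $800.00 × 172.965218
FV = $138,372.17

FV = PMT × ((1+r)^n - 1)/r = $138,372.17


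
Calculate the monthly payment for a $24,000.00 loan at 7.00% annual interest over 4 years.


Loan payment formula: PMT = PV × r / (1 − (1 + r)^(−n))
Monthly rate r = 0.07/12 ≈ 0.00583333, n = 48 months
Denominator: 1 − (1 + 0.07/12)^(−48) = 0.243601
PMT = $24,000.00 × (0.07/12) / 0.243601
PMT = $574.71 per month

PMT = PV × r / (1-(1+r)^(-n)) = $574.71/month


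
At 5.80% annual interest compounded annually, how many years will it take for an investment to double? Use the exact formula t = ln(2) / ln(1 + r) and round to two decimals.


Doubling condition: (1 + r)^t = 2
Take ln of both sides: t × ln(1 + r) = ln(2)
t = ln(2) / ln(1 + r)
t = 0.693147 / 0.056380
t = 12.29

t = ln(2) / ln(1 + r) = 12.29 years


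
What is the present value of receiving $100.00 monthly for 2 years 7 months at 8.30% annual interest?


Present value of an ordinary annuity: PV = PMT × (1 − (1 + r)^(−n)) / r
Monthly rate r = 0.083/12 ≈ 0.00691667, n = 31
PV = $100.00 × (1 − (1 + 0.083/12)^(−31)) / (0.083/12)
PV = $100.00 × 27.815718
PV = $2,781.57

PV = PMT × (1-(1+r)^(-n))/r = $2,781.57


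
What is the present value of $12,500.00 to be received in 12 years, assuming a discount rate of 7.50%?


Present value formula: PV = FV / (1 + r)^t
PV = $12,500.00 / (1 + 0.075)^12
PV = $12,500.00 / 2.381780
PV = $5,248.18

PV = FV / (1 + r)^t = $5,248.18


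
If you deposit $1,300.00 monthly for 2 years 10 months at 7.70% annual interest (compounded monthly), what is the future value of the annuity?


Future value of an ordinary annuity: FV = PMT × ((1 + r)^n − 1) / r
Monthly rate r = 0.077/12 ≈ 0.00641667, n = 34
FV = $1,300.00 × ((1 + 0.077/12)^34 − 1) / (0.077/12)
FV = $1,300.00 × 37.858872
FV = $49,216.53

FV = PMT × ((1+r)^n - 1)/r = $49,216.53
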